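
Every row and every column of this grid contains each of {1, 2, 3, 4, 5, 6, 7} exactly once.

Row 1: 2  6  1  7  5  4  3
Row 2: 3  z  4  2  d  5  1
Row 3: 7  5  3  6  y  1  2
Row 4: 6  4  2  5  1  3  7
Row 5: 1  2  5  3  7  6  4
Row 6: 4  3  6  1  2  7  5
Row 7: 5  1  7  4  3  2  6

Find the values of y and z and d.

y = 4, z = 7, d = 6

Cell (2,2): column 2 already has {1, 2, 3, 4, 5, 6} → 7.
Cell (3,5): row 3 already has {1, 2, 3, 5, 6, 7} → 4.
At (row 2, col 5): row 2 already has {1, 2, 3, 4, 5, 7}, so the value is 6.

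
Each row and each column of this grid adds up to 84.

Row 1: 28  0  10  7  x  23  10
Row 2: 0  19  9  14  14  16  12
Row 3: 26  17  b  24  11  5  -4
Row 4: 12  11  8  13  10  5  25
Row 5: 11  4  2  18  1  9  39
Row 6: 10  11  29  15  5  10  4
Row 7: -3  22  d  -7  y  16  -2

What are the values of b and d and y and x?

b = 5, d = 21, y = 37, x = 6

Row 1: 28 + 0 + 10 + 7 + 23 + 10 = 78, so its missing entry is 84 − 78 = 6.
Column 5: 6 + 14 + 11 + 10 + 1 + 5 = 47, so its missing entry is 84 − 47 = 37.
Row 7: -3 + 22 − 7 + 37 + 16 − 2 = 63, so its missing entry is 84 − 63 = 21.
Row 3: 26 + 17 + 24 + 11 + 5 − 4 = 79, so its missing entry is 84 − 79 = 5.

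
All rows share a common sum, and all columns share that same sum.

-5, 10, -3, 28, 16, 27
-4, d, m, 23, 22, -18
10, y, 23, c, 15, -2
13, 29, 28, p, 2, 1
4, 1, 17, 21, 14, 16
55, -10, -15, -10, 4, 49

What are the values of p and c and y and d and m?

p = 0, c = 11, y = 16, d = 27, m = 23

Rows 1 and 5 both sum to 73, so that's the common total.
Column 3: -3 + 23 + 28 + 17 − 15 = 50, so its missing entry is 73 − 50 = 23.
Row 2: -4 + 23 + 23 + 22 − 18 = 46, so its missing entry is 73 − 46 = 27.
Column 2: 10 + 27 + 29 + 1 − 10 = 57, so its missing entry is 73 − 57 = 16.
Row 3: 10 + 16 + 23 + 15 − 2 = 62, so its missing entry is 73 − 62 = 11.
Row 4: 13 + 29 + 28 + 2 + 1 = 73, so its missing entry is 73 − 73 = 0.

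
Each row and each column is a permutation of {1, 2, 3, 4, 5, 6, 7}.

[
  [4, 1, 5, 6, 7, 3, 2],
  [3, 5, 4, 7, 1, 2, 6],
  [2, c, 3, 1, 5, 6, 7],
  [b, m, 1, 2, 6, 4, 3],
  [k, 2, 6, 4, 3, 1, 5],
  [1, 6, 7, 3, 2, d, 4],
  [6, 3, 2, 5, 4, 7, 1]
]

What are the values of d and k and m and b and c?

For row 6, column 6: row 6 already has {1, 2, 3, 4, 6, 7}; that leaves 5.
Cell (5,1): row 5 already has {1, 2, 3, 4, 5, 6} → 7.
At (row 3, col 2): row 3 already has {1, 2, 3, 5, 6, 7}, so the value is 4.
For row 4, column 2: column 2 already has {1, 2, 3, 4, 5, 6}; that leaves 7.
At (row 4, col 1): row 4 already has {1, 2, 3, 4, 6, 7}, so the value is 5.

d = 5, k = 7, m = 7, b = 5, c = 4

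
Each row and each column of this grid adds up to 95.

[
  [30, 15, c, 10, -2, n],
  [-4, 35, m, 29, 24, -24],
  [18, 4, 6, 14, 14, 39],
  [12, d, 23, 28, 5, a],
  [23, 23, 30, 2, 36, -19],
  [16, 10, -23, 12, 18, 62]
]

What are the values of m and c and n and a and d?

The known cells in row 2 total 60, leaving 95 − 60 = 35 for the blank.
The known cells in column 2 total 87, leaving 95 − 87 = 8 for the blank.
The known cells in column 3 total 71, leaving 95 − 71 = 24 for the blank.
The known cells in row 1 total 77, leaving 95 − 77 = 18 for the blank.
The known cells in row 4 total 76, leaving 95 − 76 = 19 for the blank.

m = 35, c = 24, n = 18, a = 19, d = 8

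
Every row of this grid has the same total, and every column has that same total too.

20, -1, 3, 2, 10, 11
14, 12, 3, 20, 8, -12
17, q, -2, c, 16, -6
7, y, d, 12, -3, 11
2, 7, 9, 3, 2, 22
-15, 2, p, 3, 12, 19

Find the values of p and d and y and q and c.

p = 24, d = 8, y = 10, q = 15, c = 5

Rows 1 and 2 both sum to 45, so that's the common total.
Column 4 has 2 + 20 + 12 + 3 + 3 = 40; the blank must be 45 − 40 = 5.
Row 3 has 17 − 2 + 5 + 16 − 6 = 30; the blank must be 45 − 30 = 15.
Column 2 has -1 + 12 + 15 + 7 + 2 = 35; the blank must be 45 − 35 = 10.
Row 4 has 7 + 10 + 12 − 3 + 11 = 37; the blank must be 45 − 37 = 8.
Row 6 has -15 + 2 + 3 + 12 + 19 = 21; the blank must be 45 − 21 = 24.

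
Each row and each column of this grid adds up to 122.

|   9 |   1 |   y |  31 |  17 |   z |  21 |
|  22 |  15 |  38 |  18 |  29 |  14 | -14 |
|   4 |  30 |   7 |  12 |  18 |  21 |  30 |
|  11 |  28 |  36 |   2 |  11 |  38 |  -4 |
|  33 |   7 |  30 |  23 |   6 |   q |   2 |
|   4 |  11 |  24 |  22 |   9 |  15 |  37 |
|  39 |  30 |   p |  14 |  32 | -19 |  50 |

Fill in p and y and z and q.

p = -24, y = 11, z = 32, q = 21

Row 5 has 33 + 7 + 30 + 23 + 6 + 2 = 101; the blank must be 122 − 101 = 21.
Row 7 has 39 + 30 + 14 + 32 − 19 + 50 = 146; the blank must be 122 − 146 = -24.
Column 6 has 14 + 21 + 38 + 21 + 15 − 19 = 90; the blank must be 122 − 90 = 32.
Row 1 has 9 + 1 + 31 + 17 + 32 + 21 = 111; the blank must be 122 − 111 = 11.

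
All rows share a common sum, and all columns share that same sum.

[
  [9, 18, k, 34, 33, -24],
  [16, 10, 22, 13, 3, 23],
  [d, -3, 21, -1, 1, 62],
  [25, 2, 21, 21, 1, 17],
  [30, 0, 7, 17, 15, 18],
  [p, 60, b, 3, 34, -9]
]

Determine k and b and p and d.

k = 17, b = -1, p = 0, d = 7

Rows 2 and 4 both sum to 87, so that's the common total.
Row 3: -3 + 21 − 1 + 1 + 62 = 80, so its missing entry is 87 − 80 = 7.
Row 1: 9 + 18 + 34 + 33 − 24 = 70, so its missing entry is 87 − 70 = 17.
Column 1: 9 + 16 + 7 + 25 + 30 = 87, so its missing entry is 87 − 87 = 0.
Row 6: 0 + 60 + 3 + 34 − 9 = 88, so its missing entry is 87 − 88 = -1.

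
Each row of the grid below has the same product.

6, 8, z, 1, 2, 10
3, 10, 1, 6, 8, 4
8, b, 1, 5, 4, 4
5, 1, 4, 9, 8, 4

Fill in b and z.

Rows 2 and 4 each multiply to 5760, so every row has product 5760.
Row 3: 8×1×5×4×4 = 640, so the missing entry is 5760 ÷ 640 = 9.
Row 1: 6×8×1×2×10 = 960, so the missing entry is 5760 ÷ 960 = 6.

b = 9, z = 6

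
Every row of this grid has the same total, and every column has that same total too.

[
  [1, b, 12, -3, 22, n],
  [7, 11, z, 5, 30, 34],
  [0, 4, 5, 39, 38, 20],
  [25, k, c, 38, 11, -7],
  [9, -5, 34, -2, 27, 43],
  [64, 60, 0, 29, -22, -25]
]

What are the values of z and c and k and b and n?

Rows 3 and 5 both sum to 106, so that's the common total.
The known cells in row 2 total 87, leaving 106 − 87 = 19 for the blank.
The known cells in column 6 total 65, leaving 106 − 65 = 41 for the blank.
The known cells in row 1 total 73, leaving 106 − 73 = 33 for the blank.
The known cells in column 2 total 103, leaving 106 − 103 = 3 for the blank.
The known cells in row 4 total 70, leaving 106 − 70 = 36 for the blank.

z = 19, c = 36, k = 3, b = 33, n = 41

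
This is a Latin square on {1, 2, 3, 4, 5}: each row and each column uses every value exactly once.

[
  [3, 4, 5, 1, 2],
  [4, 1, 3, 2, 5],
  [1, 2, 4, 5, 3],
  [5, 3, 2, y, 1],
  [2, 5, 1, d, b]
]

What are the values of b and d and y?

b = 4, d = 3, y = 4

For row 5, column 5: column 5 already has {1, 2, 3, 5}; that leaves 4.
Cell (4,4): row 4 already has {1, 2, 3, 5} → 4.
At (row 5, col 4): row 5 already has {1, 2, 4, 5}, so the value is 3.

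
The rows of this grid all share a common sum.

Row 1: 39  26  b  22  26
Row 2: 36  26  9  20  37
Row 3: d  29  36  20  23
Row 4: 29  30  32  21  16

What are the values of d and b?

d = 20, b = 15

The complete rows each total 128.
Row 3 is missing 128 − 108 = 20 (since 29 + 36 + 20 + 23 = 108).
Row 1 is missing 128 − 113 = 15 (since 39 + 26 + 22 + 26 = 113).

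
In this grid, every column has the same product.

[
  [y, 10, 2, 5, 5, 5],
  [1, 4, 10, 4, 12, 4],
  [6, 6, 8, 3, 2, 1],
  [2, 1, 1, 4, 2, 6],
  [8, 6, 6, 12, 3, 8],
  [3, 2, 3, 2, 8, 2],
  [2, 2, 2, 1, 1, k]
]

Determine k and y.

k = 3, y = 10

Columns 2 and 5 each multiply to 5760, so every column has product 5760.
Column 6: 5×4×1×6×8×2 = 1920, so the missing entry is 5760 ÷ 1920 = 3.
Column 1: 1×6×2×8×3×2 = 576, so the missing entry is 5760 ÷ 576 = 10.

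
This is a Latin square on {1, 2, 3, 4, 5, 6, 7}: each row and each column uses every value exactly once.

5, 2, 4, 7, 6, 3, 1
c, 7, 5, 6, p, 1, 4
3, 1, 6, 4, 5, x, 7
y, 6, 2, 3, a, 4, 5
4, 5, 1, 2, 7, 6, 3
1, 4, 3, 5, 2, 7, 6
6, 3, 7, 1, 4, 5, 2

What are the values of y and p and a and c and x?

y = 7, p = 3, a = 1, c = 2, x = 2

At (row 3, col 6): row 3 already has {1, 3, 4, 5, 6, 7}, so the value is 2.
For row 4, column 5: row 4 is missing {1, 7} and column 5 is missing {1, 3}; that leaves 1.
At (row 2, col 5): column 5 already has {1, 2, 4, 5, 6, 7}, so the value is 3.
For row 4, column 1: row 4 already has {1, 2, 3, 4, 5, 6}; that leaves 7.
Cell (2,1): row 2 already has {1, 3, 4, 5, 6, 7} → 2.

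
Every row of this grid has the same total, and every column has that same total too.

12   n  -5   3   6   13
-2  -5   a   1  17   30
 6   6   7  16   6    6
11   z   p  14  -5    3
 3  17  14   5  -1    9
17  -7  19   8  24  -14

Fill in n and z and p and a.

n = 18, z = 18, p = 6, a = 6

Rows 3 and 5 both sum to 47, so that's the common total.
Row 1: 12 − 5 + 3 + 6 + 13 = 29, so its missing entry is 47 − 29 = 18.
Row 2: -2 − 5 + 1 + 17 + 30 = 41, so its missing entry is 47 − 41 = 6.
Column 3: -5 + 6 + 7 + 14 + 19 = 41, so its missing entry is 47 − 41 = 6.
Row 4: 11 + 6 + 14 − 5 + 3 = 29, so its missing entry is 47 − 29 = 18.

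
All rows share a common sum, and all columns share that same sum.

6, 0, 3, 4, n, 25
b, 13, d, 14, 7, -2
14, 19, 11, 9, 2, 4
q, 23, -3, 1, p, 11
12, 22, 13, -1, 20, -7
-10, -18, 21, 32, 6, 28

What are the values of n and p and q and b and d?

n = 21, p = 3, q = 24, b = 13, d = 14

Rows 3 and 5 both sum to 59, so that's the common total.
Column 3: 3 + 11 − 3 + 13 + 21 = 45, so its missing entry is 59 − 45 = 14.
Row 1: 6 + 0 + 3 + 4 + 25 = 38, so its missing entry is 59 − 38 = 21.
Column 5: 21 + 7 + 2 + 20 + 6 = 56, so its missing entry is 59 − 56 = 3.
Row 4: 23 − 3 + 1 + 3 + 11 = 35, so its missing entry is 59 − 35 = 24.
Row 2: 13 + 14 + 14 + 7 − 2 = 46, so its missing entry is 59 − 46 = 13.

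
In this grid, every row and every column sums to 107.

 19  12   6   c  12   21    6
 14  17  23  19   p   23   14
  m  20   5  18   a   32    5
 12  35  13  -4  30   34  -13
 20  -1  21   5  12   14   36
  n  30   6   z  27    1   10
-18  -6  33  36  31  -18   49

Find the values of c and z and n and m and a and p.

c = 31, z = 2, n = 31, m = 29, a = -2, p = -3

Row 1: 19 + 12 + 6 + 12 + 21 + 6 = 76, so its missing entry is 107 − 76 = 31.
Row 2: 14 + 17 + 23 + 19 + 23 + 14 = 110, so its missing entry is 107 − 110 = -3.
Column 5: 12 − 3 + 30 + 12 + 27 + 31 = 109, so its missing entry is 107 − 109 = -2.
Row 3: 20 + 5 + 18 − 2 + 32 + 5 = 78, so its missing entry is 107 − 78 = 29.
Column 1: 19 + 14 + 29 + 12 + 20 − 18 = 76, so its missing entry is 107 − 76 = 31.
Row 6: 31 + 30 + 6 + 27 + 1 + 10 = 105, so its missing entry is 107 − 105 = 2.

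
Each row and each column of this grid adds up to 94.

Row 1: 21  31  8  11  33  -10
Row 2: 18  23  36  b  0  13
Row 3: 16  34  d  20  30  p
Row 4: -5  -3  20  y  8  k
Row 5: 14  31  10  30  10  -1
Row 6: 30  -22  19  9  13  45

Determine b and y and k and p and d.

Column 3 has 8 + 36 + 20 + 10 + 19 = 93; the blank must be 94 − 93 = 1.
Row 3 has 16 + 34 + 1 + 20 + 30 = 101; the blank must be 94 − 101 = -7.
Row 2 has 18 + 23 + 36 + 0 + 13 = 90; the blank must be 94 − 90 = 4.
Column 4 has 11 + 4 + 20 + 30 + 9 = 74; the blank must be 94 − 74 = 20.
Row 4 has -5 − 3 + 20 + 20 + 8 = 40; the blank must be 94 − 40 = 54.

b = 4, y = 20, k = 54, p = -7, d = 1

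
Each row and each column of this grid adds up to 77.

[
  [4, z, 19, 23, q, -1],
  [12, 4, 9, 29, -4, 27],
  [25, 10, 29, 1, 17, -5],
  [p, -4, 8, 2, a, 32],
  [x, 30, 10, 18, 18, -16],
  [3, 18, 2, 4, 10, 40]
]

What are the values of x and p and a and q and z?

x = 17, p = 16, a = 23, q = 13, z = 19

Column 2: 4 + 10 − 4 + 30 + 18 = 58, so its missing entry is 77 − 58 = 19.
Row 5: 30 + 10 + 18 + 18 − 16 = 60, so its missing entry is 77 − 60 = 17.
Row 1: 4 + 19 + 19 + 23 − 1 = 64, so its missing entry is 77 − 64 = 13.
Column 5: 13 − 4 + 17 + 18 + 10 = 54, so its missing entry is 77 − 54 = 23.
Row 4: -4 + 8 + 2 + 23 + 32 = 61, so its missing entry is 77 − 61 = 16.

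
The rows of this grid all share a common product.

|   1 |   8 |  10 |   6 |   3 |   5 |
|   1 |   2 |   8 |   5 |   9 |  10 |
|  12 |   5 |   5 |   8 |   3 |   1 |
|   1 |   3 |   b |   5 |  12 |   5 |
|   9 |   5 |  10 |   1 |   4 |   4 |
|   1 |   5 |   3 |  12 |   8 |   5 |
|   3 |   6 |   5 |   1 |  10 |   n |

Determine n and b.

n = 8, b = 8

Rows 3 and 5 each multiply to 7200, so every row has product 7200.
Row 7: 3×6×5×1×10 = 900, so the missing entry is 7200 ÷ 900 = 8.
Row 4: 1×3×5×12×5 = 900, so the missing entry is 7200 ÷ 900 = 8.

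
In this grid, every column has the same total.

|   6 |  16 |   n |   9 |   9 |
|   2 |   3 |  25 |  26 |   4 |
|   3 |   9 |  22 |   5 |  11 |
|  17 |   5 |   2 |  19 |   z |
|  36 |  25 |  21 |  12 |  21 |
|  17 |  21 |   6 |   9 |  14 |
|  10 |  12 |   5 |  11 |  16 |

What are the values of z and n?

z = 16, n = 10

Column 2 sums to 91 and so does column 4; that's the common total.
In column 5 the known cells total 75, leaving 91 − 75 = 16.
In column 3 the known cells total 81, leaving 91 − 81 = 10.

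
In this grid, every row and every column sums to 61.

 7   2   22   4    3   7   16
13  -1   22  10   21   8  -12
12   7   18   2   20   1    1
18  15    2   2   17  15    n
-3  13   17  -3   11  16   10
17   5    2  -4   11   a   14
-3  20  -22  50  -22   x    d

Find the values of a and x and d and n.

Row 6: 17 + 5 + 2 − 4 + 11 + 14 = 45, so its missing entry is 61 − 45 = 16.
Column 6: 7 + 8 + 1 + 15 + 16 + 16 = 63, so its missing entry is 61 − 63 = -2.
Row 7: -3 + 20 − 22 + 50 − 22 − 2 = 21, so its missing entry is 61 − 21 = 40.
Row 4: 18 + 15 + 2 + 2 + 17 + 15 = 69, so its missing entry is 61 − 69 = -8.

a = 16, x = -2, d = 40, n = -8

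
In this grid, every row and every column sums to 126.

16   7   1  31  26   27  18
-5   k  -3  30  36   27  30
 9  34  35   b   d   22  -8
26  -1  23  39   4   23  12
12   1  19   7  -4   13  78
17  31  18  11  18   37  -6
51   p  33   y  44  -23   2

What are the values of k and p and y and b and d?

k = 11, p = 43, y = -24, b = 32, d = 2

Column 5: 26 + 36 + 4 − 4 + 18 + 44 = 124, so its missing entry is 126 − 124 = 2.
Row 2: -5 − 3 + 30 + 36 + 27 + 30 = 115, so its missing entry is 126 − 115 = 11.
Column 2: 7 + 11 + 34 − 1 + 1 + 31 = 83, so its missing entry is 126 − 83 = 43.
Row 3: 9 + 34 + 35 + 2 + 22 − 8 = 94, so its missing entry is 126 − 94 = 32.
Row 7: 51 + 43 + 33 + 44 − 23 + 2 = 150, so its missing entry is 126 − 150 = -24.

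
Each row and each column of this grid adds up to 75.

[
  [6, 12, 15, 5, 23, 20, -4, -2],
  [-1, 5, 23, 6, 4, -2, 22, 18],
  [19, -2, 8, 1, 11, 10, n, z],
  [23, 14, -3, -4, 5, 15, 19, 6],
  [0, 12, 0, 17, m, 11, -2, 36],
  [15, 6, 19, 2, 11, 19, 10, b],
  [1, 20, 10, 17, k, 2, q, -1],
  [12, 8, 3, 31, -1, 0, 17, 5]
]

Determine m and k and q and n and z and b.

m = 1, k = 21, q = 5, n = 8, z = 20, b = -7

Row 5 has 0 + 12 + 0 + 17 + 11 − 2 + 36 = 74; the blank must be 75 − 74 = 1.
Column 5 has 23 + 4 + 11 + 5 + 1 + 11 − 1 = 54; the blank must be 75 − 54 = 21.
Row 6 has 15 + 6 + 19 + 2 + 11 + 19 + 10 = 82; the blank must be 75 − 82 = -7.
Column 8 has -2 + 18 + 6 + 36 − 7 − 1 + 5 = 55; the blank must be 75 − 55 = 20.
Row 3 has 19 − 2 + 8 + 1 + 11 + 10 + 20 = 67; the blank must be 75 − 67 = 8.
Row 7 has 1 + 20 + 10 + 17 + 21 + 2 − 1 = 70; the blank must be 75 − 70 = 5.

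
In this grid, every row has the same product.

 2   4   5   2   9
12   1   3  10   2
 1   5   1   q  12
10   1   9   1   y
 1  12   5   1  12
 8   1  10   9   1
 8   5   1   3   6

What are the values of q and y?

Rows 5 and 6 each multiply to 720, so every row has product 720.
Row 3: 1×5×1×12 = 60, so the missing entry is 720 ÷ 60 = 12.
Row 4: 10×1×9×1 = 90, so the missing entry is 720 ÷ 90 = 8.

q = 12, y = 8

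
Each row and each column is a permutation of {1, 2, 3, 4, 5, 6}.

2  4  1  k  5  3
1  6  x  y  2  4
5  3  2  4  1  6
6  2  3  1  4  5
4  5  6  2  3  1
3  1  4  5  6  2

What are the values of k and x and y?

k = 6, x = 5, y = 3

At (row 2, col 3): column 3 already has {1, 2, 3, 4, 6}, so the value is 5.
Cell (2,4): row 2 already has {1, 2, 4, 5, 6} → 3.
Cell (1,4): row 1 already has {1, 2, 3, 4, 5} → 6.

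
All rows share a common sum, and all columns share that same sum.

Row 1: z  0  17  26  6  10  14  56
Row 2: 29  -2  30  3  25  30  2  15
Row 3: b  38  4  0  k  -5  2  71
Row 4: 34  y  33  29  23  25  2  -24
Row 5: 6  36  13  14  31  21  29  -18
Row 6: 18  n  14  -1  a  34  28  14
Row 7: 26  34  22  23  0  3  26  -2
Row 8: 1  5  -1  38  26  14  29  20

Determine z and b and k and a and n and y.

z = 3, b = 15, k = 7, a = 14, n = 11, y = 10

Rows 2 and 5 both sum to 132, so that's the common total.
Row 1 has 0 + 17 + 26 + 6 + 10 + 14 + 56 = 129; the blank must be 132 − 129 = 3.
Row 4 has 34 + 33 + 29 + 23 + 25 + 2 − 24 = 122; the blank must be 132 − 122 = 10.
Column 1 has 3 + 29 + 34 + 6 + 18 + 26 + 1 = 117; the blank must be 132 − 117 = 15.
Row 3 has 15 + 38 + 4 + 0 − 5 + 2 + 71 = 125; the blank must be 132 − 125 = 7.
Column 5 has 6 + 25 + 7 + 23 + 31 + 0 + 26 = 118; the blank must be 132 − 118 = 14.
Row 6 has 18 + 14 − 1 + 14 + 34 + 28 + 14 = 121; the blank must be 132 − 121 = 11.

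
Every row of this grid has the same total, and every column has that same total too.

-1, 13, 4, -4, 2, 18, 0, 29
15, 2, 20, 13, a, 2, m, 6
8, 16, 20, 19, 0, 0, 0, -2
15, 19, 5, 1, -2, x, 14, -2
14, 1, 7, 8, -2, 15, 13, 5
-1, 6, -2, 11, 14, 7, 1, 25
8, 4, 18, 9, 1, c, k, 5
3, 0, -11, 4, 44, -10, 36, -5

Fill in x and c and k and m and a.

Rows 1 and 3 both sum to 61, so that's the common total.
Column 5: 2 + 0 − 2 − 2 + 14 + 1 + 44 = 57, so its missing entry is 61 − 57 = 4.
Row 2: 15 + 2 + 20 + 13 + 4 + 2 + 6 = 62, so its missing entry is 61 − 62 = -1.
Column 7: 0 − 1 + 0 + 14 + 13 + 1 + 36 = 63, so its missing entry is 61 − 63 = -2.
Row 7: 8 + 4 + 18 + 9 + 1 − 2 + 5 = 43, so its missing entry is 61 − 43 = 18.
Row 4: 15 + 19 + 5 + 1 − 2 + 14 − 2 = 50, so its missing entry is 61 − 50 = 11.

x = 11, c = 18, k = -2, m = -1, a = 4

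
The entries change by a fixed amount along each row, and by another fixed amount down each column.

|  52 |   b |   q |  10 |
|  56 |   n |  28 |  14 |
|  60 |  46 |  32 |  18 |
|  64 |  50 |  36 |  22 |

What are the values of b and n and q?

Along each row the entries change by -14 per step; down each column they change by 4.
Row 1: from 52 at column 1, stepping by -14 to column 2 gives 38.
Row 2: from 56 at column 1, stepping by -14 to column 2 gives 42.
Row 1: from 52 at column 1, stepping by -14 to column 3 gives 24.

b = 38, n = 42, q = 24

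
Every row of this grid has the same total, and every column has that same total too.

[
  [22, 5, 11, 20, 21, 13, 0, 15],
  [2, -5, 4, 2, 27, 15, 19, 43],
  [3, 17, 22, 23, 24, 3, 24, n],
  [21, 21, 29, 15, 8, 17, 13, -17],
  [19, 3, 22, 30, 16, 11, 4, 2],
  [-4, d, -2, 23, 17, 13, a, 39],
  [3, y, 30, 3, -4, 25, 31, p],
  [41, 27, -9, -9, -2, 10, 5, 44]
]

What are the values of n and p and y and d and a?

n = -9, p = -10, y = 29, d = 10, a = 11

Rows 1 and 2 both sum to 107, so that's the common total.
Row 3: 3 + 17 + 22 + 23 + 24 + 3 + 24 = 116, so its missing entry is 107 − 116 = -9.
Column 8: 15 + 43 − 9 − 17 + 2 + 39 + 44 = 117, so its missing entry is 107 − 117 = -10.
Row 7: 3 + 30 + 3 − 4 + 25 + 31 − 10 = 78, so its missing entry is 107 − 78 = 29.
Column 2: 5 − 5 + 17 + 21 + 3 + 29 + 27 = 97, so its missing entry is 107 − 97 = 10.
Row 6: -4 + 10 − 2 + 23 + 17 + 13 + 39 = 96, so its missing entry is 107 − 96 = 11.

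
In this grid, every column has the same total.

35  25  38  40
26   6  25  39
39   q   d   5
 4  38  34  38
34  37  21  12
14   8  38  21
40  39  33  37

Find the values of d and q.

d = 3, q = 39

The complete columns each total 192.
Column 3 is missing 192 − 189 = 3 (since 38 + 25 + 34 + 21 + 38 + 33 = 189).
Column 2 is missing 192 − 153 = 39 (since 25 + 6 + 38 + 37 + 8 + 39 = 153).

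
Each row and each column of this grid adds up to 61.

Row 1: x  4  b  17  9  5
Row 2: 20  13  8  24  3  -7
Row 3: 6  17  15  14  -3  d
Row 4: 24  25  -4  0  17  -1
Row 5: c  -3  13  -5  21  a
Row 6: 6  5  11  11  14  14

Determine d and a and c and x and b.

Column 3 has 8 + 15 − 4 + 13 + 11 = 43; the blank must be 61 − 43 = 18.
Row 1 has 4 + 18 + 17 + 9 + 5 = 53; the blank must be 61 − 53 = 8.
Column 1 has 8 + 20 + 6 + 24 + 6 = 64; the blank must be 61 − 64 = -3.
Row 5 has -3 − 3 + 13 − 5 + 21 = 23; the blank must be 61 − 23 = 38.
Row 3 has 6 + 17 + 15 + 14 − 3 = 49; the blank must be 61 − 49 = 12.

d = 12, a = 38, c = -3, x = 8, b = 18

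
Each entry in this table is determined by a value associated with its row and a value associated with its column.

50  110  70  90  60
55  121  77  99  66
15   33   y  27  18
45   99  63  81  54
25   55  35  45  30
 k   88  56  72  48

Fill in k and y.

Each row is a constant multiple of every other row — this is a multiplication table with the headers hidden.
Row 6 is 88/110 = 4/5 times row 1, so its entry in column 1 is 50 × 4/5 = 40.
Row 3 is 33/110 = 3/10 times row 1, so its entry in column 3 is 70 × 3/10 = 21.

k = 40, y = 21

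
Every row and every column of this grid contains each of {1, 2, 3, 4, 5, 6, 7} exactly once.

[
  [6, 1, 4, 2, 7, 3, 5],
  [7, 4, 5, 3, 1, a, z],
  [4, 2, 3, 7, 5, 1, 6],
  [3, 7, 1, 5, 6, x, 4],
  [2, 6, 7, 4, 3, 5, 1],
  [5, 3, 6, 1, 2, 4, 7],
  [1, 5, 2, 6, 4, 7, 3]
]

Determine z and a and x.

z = 2, a = 6, x = 2

Cell (2,7): column 7 already has {1, 3, 4, 5, 6, 7} → 2.
At (row 4, col 6): row 4 already has {1, 3, 4, 5, 6, 7}, so the value is 2.
For row 2, column 6: row 2 already has {1, 2, 3, 4, 5, 7}; that leaves 6.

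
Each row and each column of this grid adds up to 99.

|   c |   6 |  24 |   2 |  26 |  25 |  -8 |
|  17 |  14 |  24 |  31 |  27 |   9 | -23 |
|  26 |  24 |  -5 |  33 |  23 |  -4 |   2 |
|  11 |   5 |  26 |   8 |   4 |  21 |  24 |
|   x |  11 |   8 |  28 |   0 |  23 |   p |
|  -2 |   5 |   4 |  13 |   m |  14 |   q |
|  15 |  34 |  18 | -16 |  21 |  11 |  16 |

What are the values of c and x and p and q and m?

c = 24, x = 8, p = 21, q = 67, m = -2

Row 1 has 6 + 24 + 2 + 26 + 25 − 8 = 75; the blank must be 99 − 75 = 24.
Column 1 has 24 + 17 + 26 + 11 − 2 + 15 = 91; the blank must be 99 − 91 = 8.
Column 5 has 26 + 27 + 23 + 4 + 0 + 21 = 101; the blank must be 99 − 101 = -2.
Row 5 has 8 + 11 + 8 + 28 + 0 + 23 = 78; the blank must be 99 − 78 = 21.
Row 6 has -2 + 5 + 4 + 13 − 2 + 14 = 32; the blank must be 99 − 32 = 67.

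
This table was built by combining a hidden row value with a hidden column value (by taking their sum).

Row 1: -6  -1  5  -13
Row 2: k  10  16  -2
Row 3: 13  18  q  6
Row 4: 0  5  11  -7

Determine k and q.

k = 5, q = 24

The difference between any two rows is the same in every column — this is an addition table with the headers hidden.
Row 2 minus row 1 is -2 − (-13) = 11, so its entry in column 1 is -6 + 11 = 5.
Row 3 minus row 1 is 6 − (-13) = 19, so its entry in column 3 is 5 + 19 = 24.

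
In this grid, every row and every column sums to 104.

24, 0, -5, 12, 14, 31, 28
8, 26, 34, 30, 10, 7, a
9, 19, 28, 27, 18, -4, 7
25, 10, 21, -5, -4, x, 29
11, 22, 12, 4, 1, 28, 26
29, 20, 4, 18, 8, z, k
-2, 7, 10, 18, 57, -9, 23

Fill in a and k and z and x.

Row 2: 8 + 26 + 34 + 30 + 10 + 7 = 115, so its missing entry is 104 − 115 = -11.
Column 7: 28 − 11 + 7 + 29 + 26 + 23 = 102, so its missing entry is 104 − 102 = 2.
Row 6: 29 + 20 + 4 + 18 + 8 + 2 = 81, so its missing entry is 104 − 81 = 23.
Row 4: 25 + 10 + 21 − 5 − 4 + 29 = 76, so its missing entry is 104 − 76 = 28.

a = -11, k = 2, z = 23, x = 28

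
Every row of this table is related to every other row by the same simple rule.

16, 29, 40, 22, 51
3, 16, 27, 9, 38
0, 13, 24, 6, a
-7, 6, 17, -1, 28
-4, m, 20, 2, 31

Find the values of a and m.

The difference between any two rows is the same in every column — this is an addition table with the headers hidden.
Row 3 minus row 1 is 24 − 40 = -16, so its entry in column 5 is 51 + (-16) = 35.
Row 5 minus row 1 is 20 − 40 = -20, so its entry in column 2 is 29 + (-20) = 9.

a = 35, m = 9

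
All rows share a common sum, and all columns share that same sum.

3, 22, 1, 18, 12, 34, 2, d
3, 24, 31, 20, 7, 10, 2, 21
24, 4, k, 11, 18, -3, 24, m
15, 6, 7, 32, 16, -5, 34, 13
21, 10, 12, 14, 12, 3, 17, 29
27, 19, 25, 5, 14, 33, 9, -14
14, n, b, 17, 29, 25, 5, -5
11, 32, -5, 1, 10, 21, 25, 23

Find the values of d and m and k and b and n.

Rows 2 and 4 both sum to 118, so that's the common total.
The known cells in row 1 total 92, leaving 118 − 92 = 26 for the blank.
The known cells in column 8 total 93, leaving 118 − 93 = 25 for the blank.
The known cells in column 2 total 117, leaving 118 − 117 = 1 for the blank.
The known cells in row 7 total 86, leaving 118 − 86 = 32 for the blank.
The known cells in row 3 total 103, leaving 118 − 103 = 15 for the blank.

d = 26, m = 25, k = 15, b = 32, n = 1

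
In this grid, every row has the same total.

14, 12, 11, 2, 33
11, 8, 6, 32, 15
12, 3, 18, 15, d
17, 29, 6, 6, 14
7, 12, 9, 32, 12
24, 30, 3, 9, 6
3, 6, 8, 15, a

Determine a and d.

a = 40, d = 24

The complete rows each total 72.
Row 7 is missing 72 − 32 = 40 (since 3 + 6 + 8 + 15 = 32).
Row 3 is missing 72 − 48 = 24 (since 12 + 3 + 18 + 15 = 48).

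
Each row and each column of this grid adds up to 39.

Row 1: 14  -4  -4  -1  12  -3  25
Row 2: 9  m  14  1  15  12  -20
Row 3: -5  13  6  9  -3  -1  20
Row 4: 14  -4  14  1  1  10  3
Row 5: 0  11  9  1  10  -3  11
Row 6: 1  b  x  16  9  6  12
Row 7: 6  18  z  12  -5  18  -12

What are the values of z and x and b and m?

z = 2, x = -2, b = -3, m = 8

Row 2: 9 + 14 + 1 + 15 + 12 − 20 = 31, so its missing entry is 39 − 31 = 8.
Row 7: 6 + 18 + 12 − 5 + 18 − 12 = 37, so its missing entry is 39 − 37 = 2.
Column 2: -4 + 8 + 13 − 4 + 11 + 18 = 42, so its missing entry is 39 − 42 = -3.
Row 6: 1 − 3 + 16 + 9 + 6 + 12 = 41, so its missing entry is 39 − 41 = -2.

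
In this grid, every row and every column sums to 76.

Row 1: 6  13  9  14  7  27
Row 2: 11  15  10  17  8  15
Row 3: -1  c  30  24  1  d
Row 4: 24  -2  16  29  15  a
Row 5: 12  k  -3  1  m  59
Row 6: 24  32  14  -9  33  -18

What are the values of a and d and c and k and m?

a = -6, d = -1, c = 23, k = -5, m = 12

Column 5 has 7 + 8 + 1 + 15 + 33 = 64; the blank must be 76 − 64 = 12.
Row 5 has 12 − 3 + 1 + 12 + 59 = 81; the blank must be 76 − 81 = -5.
Column 2 has 13 + 15 − 2 − 5 + 32 = 53; the blank must be 76 − 53 = 23.
Row 3 has -1 + 23 + 30 + 24 + 1 = 77; the blank must be 76 − 77 = -1.
Row 4 has 24 − 2 + 16 + 29 + 15 = 82; the blank must be 76 − 82 = -6.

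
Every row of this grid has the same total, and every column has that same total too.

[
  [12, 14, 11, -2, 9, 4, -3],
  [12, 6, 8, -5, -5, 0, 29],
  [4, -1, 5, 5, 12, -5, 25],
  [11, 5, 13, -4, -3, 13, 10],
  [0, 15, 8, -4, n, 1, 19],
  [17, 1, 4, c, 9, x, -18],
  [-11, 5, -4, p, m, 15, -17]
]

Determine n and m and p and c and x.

n = 6, m = 17, p = 40, c = 15, x = 17

Rows 1 and 2 both sum to 45, so that's the common total.
Row 5: 0 + 15 + 8 − 4 + 1 + 19 = 39, so its missing entry is 45 − 39 = 6.
Column 6: 4 + 0 − 5 + 13 + 1 + 15 = 28, so its missing entry is 45 − 28 = 17.
Column 5: 9 − 5 + 12 − 3 + 6 + 9 = 28, so its missing entry is 45 − 28 = 17.
Row 6: 17 + 1 + 4 + 9 + 17 − 18 = 30, so its missing entry is 45 − 30 = 15.
Row 7: -11 + 5 − 4 + 17 + 15 − 17 = 5, so its missing entry is 45 − 5 = 40.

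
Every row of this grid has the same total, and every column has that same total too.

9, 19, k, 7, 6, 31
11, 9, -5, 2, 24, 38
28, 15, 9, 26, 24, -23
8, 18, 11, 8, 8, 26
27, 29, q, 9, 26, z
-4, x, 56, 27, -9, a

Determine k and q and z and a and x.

k = 7, q = 1, z = -13, a = 20, x = -11

Rows 2 and 3 both sum to 79, so that's the common total.
Column 2: 19 + 9 + 15 + 18 + 29 = 90, so its missing entry is 79 − 90 = -11.
Row 6: -4 − 11 + 56 + 27 − 9 = 59, so its missing entry is 79 − 59 = 20.
Column 6: 31 + 38 − 23 + 26 + 20 = 92, so its missing entry is 79 − 92 = -13.
Row 5: 27 + 29 + 9 + 26 − 13 = 78, so its missing entry is 79 − 78 = 1.
Row 1: 9 + 19 + 7 + 6 + 31 = 72, so its missing entry is 79 − 72 = 7.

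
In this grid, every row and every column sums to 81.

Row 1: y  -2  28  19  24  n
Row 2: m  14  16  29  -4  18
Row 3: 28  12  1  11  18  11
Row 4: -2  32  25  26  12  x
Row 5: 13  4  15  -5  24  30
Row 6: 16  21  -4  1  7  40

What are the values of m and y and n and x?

m = 8, y = 18, n = -6, x = -12

The known cells in row 2 total 73, leaving 81 − 73 = 8 for the blank.
The known cells in row 4 total 93, leaving 81 − 93 = -12 for the blank.
The known cells in column 6 total 87, leaving 81 − 87 = -6 for the blank.
The known cells in row 1 total 63, leaving 81 − 63 = 18 for the blank.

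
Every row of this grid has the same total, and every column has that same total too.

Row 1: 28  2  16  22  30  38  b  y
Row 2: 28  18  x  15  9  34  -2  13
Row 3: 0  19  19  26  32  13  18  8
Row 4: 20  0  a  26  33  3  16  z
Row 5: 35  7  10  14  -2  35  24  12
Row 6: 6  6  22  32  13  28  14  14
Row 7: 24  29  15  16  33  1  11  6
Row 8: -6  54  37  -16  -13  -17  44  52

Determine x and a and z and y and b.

x = 20, a = -4, z = 41, y = -11, b = 10

Rows 3 and 5 both sum to 135, so that's the common total.
Row 2: 28 + 18 + 15 + 9 + 34 − 2 + 13 = 115, so its missing entry is 135 − 115 = 20.
Column 7: -2 + 18 + 16 + 24 + 14 + 11 + 44 = 125, so its missing entry is 135 − 125 = 10.
Row 1: 28 + 2 + 16 + 22 + 30 + 38 + 10 = 146, so its missing entry is 135 − 146 = -11.
Column 8: -11 + 13 + 8 + 12 + 14 + 6 + 52 = 94, so its missing entry is 135 − 94 = 41.
Row 4: 20 + 0 + 26 + 33 + 3 + 16 + 41 = 139, so its missing entry is 135 − 139 = -4.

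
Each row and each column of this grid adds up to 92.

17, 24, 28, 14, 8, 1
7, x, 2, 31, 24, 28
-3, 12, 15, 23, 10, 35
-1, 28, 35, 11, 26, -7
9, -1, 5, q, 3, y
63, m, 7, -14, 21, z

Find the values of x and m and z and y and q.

Column 4: 14 + 31 + 23 + 11 − 14 = 65, so its missing entry is 92 − 65 = 27.
Row 2: 7 + 2 + 31 + 24 + 28 = 92, so its missing entry is 92 − 92 = 0.
Column 2: 24 + 0 + 12 + 28 − 1 = 63, so its missing entry is 92 − 63 = 29.
Row 6: 63 + 29 + 7 − 14 + 21 = 106, so its missing entry is 92 − 106 = -14.
Row 5: 9 − 1 + 5 + 27 + 3 = 43, so its missing entry is 92 − 43 = 49.

x = 0, m = 29, z = -14, y = 49, q = 27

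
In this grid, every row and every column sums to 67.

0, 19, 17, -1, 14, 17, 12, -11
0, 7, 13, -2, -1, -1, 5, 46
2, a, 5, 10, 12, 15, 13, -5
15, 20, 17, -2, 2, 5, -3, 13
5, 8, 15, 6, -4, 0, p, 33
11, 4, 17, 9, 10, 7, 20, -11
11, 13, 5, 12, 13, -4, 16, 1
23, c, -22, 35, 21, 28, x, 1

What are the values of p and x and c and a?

Row 5 has 5 + 8 + 15 + 6 − 4 + 0 + 33 = 63; the blank must be 67 − 63 = 4.
Row 3 has 2 + 5 + 10 + 12 + 15 + 13 − 5 = 52; the blank must be 67 − 52 = 15.
Column 2 has 19 + 7 + 15 + 20 + 8 + 4 + 13 = 86; the blank must be 67 − 86 = -19.
Row 8 has 23 − 19 − 22 + 35 + 21 + 28 + 1 = 67; the blank must be 67 − 67 = 0.

p = 4, x = 0, c = -19, a = 15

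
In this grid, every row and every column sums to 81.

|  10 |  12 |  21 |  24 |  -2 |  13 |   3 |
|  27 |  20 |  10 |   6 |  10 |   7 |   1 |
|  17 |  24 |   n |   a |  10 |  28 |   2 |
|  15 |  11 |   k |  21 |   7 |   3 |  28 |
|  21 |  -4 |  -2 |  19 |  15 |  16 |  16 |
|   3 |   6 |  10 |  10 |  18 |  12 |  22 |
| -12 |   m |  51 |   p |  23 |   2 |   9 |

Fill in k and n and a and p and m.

Column 2: 12 + 20 + 24 + 11 − 4 + 6 = 69, so its missing entry is 81 − 69 = 12.
Row 4: 15 + 11 + 21 + 7 + 3 + 28 = 85, so its missing entry is 81 − 85 = -4.
Column 3: 21 + 10 − 4 − 2 + 10 + 51 = 86, so its missing entry is 81 − 86 = -5.
Row 3: 17 + 24 − 5 + 10 + 28 + 2 = 76, so its missing entry is 81 − 76 = 5.
Row 7: -12 + 12 + 51 + 23 + 2 + 9 = 85, so its missing entry is 81 − 85 = -4.

k = -4, n = -5, a = 5, p = -4, m = 12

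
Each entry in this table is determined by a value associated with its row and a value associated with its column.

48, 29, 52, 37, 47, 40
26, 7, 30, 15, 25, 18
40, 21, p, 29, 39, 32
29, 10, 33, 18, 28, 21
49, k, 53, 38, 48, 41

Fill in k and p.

The difference between any two rows is the same in every column — this is an addition table with the headers hidden.
Row 5 minus row 1 is 41 − 40 = 1, so its entry in column 2 is 29 + 1 = 30.
Row 3 minus row 1 is 32 − 40 = -8, so its entry in column 3 is 52 + (-8) = 44.

k = 30, p = 44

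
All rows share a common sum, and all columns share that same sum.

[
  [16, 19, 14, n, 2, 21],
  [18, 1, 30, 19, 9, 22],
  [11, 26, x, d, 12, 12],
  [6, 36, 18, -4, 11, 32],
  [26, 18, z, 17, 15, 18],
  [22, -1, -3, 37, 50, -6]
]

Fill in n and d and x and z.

n = 27, d = 3, x = 35, z = 5

Rows 2 and 4 both sum to 99, so that's the common total.
The known cells in row 1 total 72, leaving 99 − 72 = 27 for the blank.
The known cells in column 4 total 96, leaving 99 − 96 = 3 for the blank.
The known cells in row 5 total 94, leaving 99 − 94 = 5 for the blank.
The known cells in row 3 total 64, leaving 99 − 64 = 35 for the blank.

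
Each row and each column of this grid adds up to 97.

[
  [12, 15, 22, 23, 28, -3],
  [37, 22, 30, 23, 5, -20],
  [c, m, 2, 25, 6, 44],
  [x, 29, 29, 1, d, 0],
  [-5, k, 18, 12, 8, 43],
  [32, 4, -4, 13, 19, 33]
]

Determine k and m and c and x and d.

The known cells in column 5 total 66, leaving 97 − 66 = 31 for the blank.
The known cells in row 4 total 90, leaving 97 − 90 = 7 for the blank.
The known cells in column 1 total 83, leaving 97 − 83 = 14 for the blank.
The known cells in row 3 total 91, leaving 97 − 91 = 6 for the blank.
The known cells in row 5 total 76, leaving 97 − 76 = 21 for the blank.

k = 21, m = 6, c = 14, x = 7, d = 31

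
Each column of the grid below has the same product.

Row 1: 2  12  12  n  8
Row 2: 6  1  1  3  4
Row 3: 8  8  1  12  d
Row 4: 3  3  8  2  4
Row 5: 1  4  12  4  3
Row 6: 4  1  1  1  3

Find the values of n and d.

n = 4, d = 1

Columns 1 and 3 each multiply to 1152, so every column has product 1152.
Column 4: 3×12×2×4×1 = 288, so the missing entry is 1152 ÷ 288 = 4.
Column 5: 8×4×4×3×3 = 1152, so the missing entry is 1152 ÷ 1152 = 1.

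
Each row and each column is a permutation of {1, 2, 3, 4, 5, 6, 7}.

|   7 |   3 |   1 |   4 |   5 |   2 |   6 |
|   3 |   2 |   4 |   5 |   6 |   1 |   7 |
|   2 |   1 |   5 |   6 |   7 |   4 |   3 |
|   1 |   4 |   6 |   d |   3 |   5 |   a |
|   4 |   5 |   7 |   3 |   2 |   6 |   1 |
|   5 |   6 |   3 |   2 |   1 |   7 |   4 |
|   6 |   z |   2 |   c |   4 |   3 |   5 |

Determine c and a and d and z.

c = 1, a = 2, d = 7, z = 7

Cell (7,2): column 2 already has {1, 2, 3, 4, 5, 6} → 7.
For row 7, column 4: row 7 already has {2, 3, 4, 5, 6, 7}; that leaves 1.
Cell (4,4): column 4 already has {1, 2, 3, 4, 5, 6} → 7.
For row 4, column 7: row 4 already has {1, 3, 4, 5, 6, 7}; that leaves 2.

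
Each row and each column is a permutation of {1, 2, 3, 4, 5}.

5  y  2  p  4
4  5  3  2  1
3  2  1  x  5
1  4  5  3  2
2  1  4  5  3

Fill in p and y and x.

For row 3, column 4: row 3 already has {1, 2, 3, 5}; that leaves 4.
Cell (1,4): column 4 already has {2, 3, 4, 5} → 1.
At (row 1, col 2): row 1 already has {1, 2, 4, 5}, so the value is 3.

p = 1, y = 3, x = 4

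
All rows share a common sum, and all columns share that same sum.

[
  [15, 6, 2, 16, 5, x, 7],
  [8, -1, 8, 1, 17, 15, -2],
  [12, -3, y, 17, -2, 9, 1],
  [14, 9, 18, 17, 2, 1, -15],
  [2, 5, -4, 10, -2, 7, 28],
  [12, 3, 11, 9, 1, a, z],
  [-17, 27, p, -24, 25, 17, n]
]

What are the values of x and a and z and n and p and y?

Rows 2 and 4 both sum to 46, so that's the common total.
The known cells in row 1 total 51, leaving 46 − 51 = -5 for the blank.
The known cells in column 6 total 44, leaving 46 − 44 = 2 for the blank.
The known cells in row 6 total 38, leaving 46 − 38 = 8 for the blank.
The known cells in row 3 total 34, leaving 46 − 34 = 12 for the blank.
The known cells in column 3 total 47, leaving 46 − 47 = -1 for the blank.
The known cells in row 7 total 27, leaving 46 − 27 = 19 for the blank.

x = -5, a = 2, z = 8, n = 19, p = -1, y = 12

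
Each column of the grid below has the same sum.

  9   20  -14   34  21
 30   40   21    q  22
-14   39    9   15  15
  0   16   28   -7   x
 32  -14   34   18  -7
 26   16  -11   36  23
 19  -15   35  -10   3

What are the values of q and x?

q = 16, x = 25

The complete columns each total 102.
Column 4 is missing 102 − 86 = 16 (since 34 + 15 − 7 + 18 + 36 − 10 = 86).
Column 5 is missing 102 − 77 = 25 (since 21 + 22 + 15 − 7 + 23 + 3 = 77).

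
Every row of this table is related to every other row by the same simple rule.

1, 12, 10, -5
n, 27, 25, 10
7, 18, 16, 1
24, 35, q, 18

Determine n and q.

n = 16, q = 33

The difference between any two rows is the same in every column — this is an addition table with the headers hidden.
Row 2 minus row 1 is 10 − (-5) = 15, so its entry in column 1 is 1 + 15 = 16.
Row 4 minus row 1 is 18 − (-5) = 23, so its entry in column 3 is 10 + 23 = 33.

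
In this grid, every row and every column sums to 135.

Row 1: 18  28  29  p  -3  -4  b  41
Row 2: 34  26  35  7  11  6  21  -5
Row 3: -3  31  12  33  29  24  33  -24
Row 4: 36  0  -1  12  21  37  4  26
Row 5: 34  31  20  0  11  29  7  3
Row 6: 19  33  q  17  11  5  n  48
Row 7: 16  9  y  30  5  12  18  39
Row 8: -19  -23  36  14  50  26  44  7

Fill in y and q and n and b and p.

The known cells in row 7 total 129, leaving 135 − 129 = 6 for the blank.
The known cells in column 4 total 113, leaving 135 − 113 = 22 for the blank.
The known cells in row 1 total 131, leaving 135 − 131 = 4 for the blank.
The known cells in column 7 total 131, leaving 135 − 131 = 4 for the blank.
The known cells in row 6 total 137, leaving 135 − 137 = -2 for the blank.

y = 6, q = -2, n = 4, b = 4, p = 22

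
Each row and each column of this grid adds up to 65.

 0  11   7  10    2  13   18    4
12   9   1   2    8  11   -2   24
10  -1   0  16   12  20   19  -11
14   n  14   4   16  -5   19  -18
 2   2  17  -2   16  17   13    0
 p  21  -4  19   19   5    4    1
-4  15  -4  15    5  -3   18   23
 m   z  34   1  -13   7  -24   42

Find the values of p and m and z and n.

p = 0, m = 31, z = -13, n = 21

The known cells in row 4 total 44, leaving 65 − 44 = 21 for the blank.
The known cells in row 6 total 65, leaving 65 − 65 = 0 for the blank.
The known cells in column 1 total 34, leaving 65 − 34 = 31 for the blank.
The known cells in row 8 total 78, leaving 65 − 78 = -13 for the blank.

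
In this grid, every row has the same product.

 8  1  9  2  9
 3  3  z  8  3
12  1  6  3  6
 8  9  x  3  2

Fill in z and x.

Rows 1 and 3 each multiply to 1296, so every row has product 1296.
Row 2: 3×3×8×3 = 216, so the missing entry is 1296 ÷ 216 = 6.
Row 4: 8×9×3×2 = 432, so the missing entry is 1296 ÷ 432 = 3.

z = 6, x = 3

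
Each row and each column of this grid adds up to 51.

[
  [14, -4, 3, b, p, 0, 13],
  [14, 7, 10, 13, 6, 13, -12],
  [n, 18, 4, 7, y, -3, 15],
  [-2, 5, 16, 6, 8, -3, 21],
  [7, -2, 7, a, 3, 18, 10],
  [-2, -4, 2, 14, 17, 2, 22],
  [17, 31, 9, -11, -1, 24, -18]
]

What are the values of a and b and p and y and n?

a = 8, b = 14, p = 11, y = 7, n = 3

The known cells in row 5 total 43, leaving 51 − 43 = 8 for the blank.
The known cells in column 4 total 37, leaving 51 − 37 = 14 for the blank.
The known cells in row 1 total 40, leaving 51 − 40 = 11 for the blank.
The known cells in column 5 total 44, leaving 51 − 44 = 7 for the blank.
The known cells in row 3 total 48, leaving 51 − 48 = 3 for the blank.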